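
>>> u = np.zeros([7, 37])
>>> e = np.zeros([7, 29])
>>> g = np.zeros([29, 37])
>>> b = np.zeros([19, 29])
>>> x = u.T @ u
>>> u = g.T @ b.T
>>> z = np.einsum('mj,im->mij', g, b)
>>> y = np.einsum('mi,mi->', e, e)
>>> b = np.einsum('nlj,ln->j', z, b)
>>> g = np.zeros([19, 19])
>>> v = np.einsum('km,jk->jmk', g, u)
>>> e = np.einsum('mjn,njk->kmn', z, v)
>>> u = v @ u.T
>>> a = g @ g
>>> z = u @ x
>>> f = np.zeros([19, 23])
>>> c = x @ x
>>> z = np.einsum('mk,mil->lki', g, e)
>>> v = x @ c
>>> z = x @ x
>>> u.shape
(37, 19, 37)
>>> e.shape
(19, 29, 37)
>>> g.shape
(19, 19)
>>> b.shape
(37,)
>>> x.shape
(37, 37)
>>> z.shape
(37, 37)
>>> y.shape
()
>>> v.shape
(37, 37)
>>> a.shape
(19, 19)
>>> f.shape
(19, 23)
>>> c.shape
(37, 37)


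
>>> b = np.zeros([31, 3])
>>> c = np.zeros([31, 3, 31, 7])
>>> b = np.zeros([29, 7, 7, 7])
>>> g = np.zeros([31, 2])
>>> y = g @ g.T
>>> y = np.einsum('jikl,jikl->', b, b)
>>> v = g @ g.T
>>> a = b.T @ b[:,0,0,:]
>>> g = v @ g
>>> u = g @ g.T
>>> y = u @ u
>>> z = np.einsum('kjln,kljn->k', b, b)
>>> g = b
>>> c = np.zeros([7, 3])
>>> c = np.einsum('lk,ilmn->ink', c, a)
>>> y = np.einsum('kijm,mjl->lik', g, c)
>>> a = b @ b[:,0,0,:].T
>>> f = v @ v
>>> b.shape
(29, 7, 7, 7)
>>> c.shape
(7, 7, 3)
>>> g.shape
(29, 7, 7, 7)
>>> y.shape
(3, 7, 29)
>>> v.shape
(31, 31)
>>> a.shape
(29, 7, 7, 29)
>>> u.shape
(31, 31)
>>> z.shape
(29,)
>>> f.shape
(31, 31)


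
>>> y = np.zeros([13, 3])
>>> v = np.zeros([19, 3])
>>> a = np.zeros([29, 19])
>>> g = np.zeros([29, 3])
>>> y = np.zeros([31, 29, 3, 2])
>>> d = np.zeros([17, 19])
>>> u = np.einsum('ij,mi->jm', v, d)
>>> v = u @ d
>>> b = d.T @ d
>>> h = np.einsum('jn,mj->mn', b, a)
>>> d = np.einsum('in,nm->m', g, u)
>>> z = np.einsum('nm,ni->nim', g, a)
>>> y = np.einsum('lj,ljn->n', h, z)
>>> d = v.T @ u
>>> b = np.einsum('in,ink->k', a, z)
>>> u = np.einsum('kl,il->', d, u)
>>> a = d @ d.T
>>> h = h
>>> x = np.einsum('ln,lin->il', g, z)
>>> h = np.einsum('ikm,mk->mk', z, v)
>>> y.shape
(3,)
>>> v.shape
(3, 19)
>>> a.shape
(19, 19)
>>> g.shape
(29, 3)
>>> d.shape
(19, 17)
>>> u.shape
()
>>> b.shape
(3,)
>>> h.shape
(3, 19)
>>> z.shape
(29, 19, 3)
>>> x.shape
(19, 29)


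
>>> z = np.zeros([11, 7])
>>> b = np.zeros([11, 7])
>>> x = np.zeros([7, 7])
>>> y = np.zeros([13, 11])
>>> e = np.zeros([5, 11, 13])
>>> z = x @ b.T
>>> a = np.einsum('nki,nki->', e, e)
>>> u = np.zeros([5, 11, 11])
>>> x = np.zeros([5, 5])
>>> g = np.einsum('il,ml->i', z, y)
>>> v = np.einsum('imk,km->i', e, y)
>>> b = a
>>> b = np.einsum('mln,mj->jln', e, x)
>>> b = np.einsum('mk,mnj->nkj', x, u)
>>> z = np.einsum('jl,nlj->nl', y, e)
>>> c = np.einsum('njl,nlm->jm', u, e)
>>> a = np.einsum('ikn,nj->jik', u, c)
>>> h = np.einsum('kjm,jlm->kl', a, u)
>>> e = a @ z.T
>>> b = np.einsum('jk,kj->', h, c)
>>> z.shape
(5, 11)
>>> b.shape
()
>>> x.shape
(5, 5)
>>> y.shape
(13, 11)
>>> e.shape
(13, 5, 5)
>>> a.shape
(13, 5, 11)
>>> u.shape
(5, 11, 11)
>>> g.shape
(7,)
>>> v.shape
(5,)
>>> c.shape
(11, 13)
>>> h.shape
(13, 11)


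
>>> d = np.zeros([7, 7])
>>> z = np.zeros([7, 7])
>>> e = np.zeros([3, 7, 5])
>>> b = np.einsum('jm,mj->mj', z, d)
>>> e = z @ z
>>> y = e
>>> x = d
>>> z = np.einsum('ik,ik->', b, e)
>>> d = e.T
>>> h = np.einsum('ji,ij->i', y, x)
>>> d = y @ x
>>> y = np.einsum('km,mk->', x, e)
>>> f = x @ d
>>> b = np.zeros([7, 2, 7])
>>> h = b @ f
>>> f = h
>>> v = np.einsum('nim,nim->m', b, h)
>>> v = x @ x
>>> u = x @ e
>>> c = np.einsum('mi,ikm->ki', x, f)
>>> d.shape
(7, 7)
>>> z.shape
()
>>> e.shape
(7, 7)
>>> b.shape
(7, 2, 7)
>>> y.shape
()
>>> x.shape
(7, 7)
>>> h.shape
(7, 2, 7)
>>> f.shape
(7, 2, 7)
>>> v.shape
(7, 7)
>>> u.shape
(7, 7)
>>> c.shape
(2, 7)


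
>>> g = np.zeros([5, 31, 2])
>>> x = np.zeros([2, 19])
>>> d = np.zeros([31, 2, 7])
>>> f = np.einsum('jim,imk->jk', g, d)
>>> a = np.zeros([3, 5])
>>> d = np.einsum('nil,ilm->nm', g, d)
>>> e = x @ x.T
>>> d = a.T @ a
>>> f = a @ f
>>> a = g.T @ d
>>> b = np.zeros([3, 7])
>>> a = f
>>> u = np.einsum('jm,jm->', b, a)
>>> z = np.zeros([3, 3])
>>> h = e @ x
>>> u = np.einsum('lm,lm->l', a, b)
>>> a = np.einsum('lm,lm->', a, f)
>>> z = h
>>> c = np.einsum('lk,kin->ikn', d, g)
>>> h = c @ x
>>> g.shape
(5, 31, 2)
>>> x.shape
(2, 19)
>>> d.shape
(5, 5)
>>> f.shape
(3, 7)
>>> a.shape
()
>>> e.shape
(2, 2)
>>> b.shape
(3, 7)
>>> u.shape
(3,)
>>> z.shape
(2, 19)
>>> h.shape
(31, 5, 19)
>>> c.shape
(31, 5, 2)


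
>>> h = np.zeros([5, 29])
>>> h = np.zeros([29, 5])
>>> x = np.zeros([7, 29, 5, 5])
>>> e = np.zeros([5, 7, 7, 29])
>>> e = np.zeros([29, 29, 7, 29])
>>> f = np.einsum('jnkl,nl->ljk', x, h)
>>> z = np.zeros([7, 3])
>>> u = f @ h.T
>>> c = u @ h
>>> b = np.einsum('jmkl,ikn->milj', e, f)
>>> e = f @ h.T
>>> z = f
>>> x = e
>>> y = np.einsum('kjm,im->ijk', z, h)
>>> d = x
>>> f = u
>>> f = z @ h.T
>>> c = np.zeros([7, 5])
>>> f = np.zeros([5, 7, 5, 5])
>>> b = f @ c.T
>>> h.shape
(29, 5)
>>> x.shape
(5, 7, 29)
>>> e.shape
(5, 7, 29)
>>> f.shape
(5, 7, 5, 5)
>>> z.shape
(5, 7, 5)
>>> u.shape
(5, 7, 29)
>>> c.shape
(7, 5)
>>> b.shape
(5, 7, 5, 7)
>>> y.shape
(29, 7, 5)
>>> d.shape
(5, 7, 29)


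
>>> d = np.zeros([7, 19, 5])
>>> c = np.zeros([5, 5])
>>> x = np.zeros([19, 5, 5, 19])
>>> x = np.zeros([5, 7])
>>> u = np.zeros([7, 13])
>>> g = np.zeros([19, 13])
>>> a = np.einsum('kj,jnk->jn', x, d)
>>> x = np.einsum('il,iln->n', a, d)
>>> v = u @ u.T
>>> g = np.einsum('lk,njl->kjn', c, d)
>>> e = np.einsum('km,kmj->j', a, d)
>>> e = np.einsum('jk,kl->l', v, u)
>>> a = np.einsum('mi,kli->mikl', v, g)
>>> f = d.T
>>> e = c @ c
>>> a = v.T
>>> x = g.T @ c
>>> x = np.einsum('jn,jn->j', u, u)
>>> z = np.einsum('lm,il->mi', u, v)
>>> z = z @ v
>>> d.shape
(7, 19, 5)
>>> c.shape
(5, 5)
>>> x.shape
(7,)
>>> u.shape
(7, 13)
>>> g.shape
(5, 19, 7)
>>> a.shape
(7, 7)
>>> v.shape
(7, 7)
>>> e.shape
(5, 5)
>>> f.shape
(5, 19, 7)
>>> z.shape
(13, 7)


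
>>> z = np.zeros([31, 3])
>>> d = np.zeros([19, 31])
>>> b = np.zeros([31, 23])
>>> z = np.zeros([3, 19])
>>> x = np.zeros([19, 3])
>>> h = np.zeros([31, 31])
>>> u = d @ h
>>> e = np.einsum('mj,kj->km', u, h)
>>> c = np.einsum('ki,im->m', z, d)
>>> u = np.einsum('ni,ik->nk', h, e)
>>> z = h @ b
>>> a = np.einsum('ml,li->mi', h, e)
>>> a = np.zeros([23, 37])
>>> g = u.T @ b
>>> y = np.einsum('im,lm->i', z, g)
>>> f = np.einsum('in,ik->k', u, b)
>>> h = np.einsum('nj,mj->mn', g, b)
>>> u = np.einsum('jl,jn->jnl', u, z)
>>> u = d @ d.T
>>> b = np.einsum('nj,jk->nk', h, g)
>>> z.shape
(31, 23)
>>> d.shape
(19, 31)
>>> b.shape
(31, 23)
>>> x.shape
(19, 3)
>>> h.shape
(31, 19)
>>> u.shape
(19, 19)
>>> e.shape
(31, 19)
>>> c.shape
(31,)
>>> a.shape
(23, 37)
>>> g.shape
(19, 23)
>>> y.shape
(31,)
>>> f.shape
(23,)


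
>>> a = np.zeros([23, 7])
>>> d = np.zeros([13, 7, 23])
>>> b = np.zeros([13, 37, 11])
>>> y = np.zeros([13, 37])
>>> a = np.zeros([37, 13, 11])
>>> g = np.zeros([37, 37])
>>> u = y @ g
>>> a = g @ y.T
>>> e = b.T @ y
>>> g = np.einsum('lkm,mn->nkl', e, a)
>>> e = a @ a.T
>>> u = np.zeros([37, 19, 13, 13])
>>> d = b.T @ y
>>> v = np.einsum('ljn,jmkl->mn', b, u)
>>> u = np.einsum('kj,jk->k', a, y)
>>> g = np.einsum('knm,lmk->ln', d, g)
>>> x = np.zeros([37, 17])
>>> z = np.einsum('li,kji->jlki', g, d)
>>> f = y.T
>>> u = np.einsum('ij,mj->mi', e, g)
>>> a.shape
(37, 13)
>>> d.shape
(11, 37, 37)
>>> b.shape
(13, 37, 11)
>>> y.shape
(13, 37)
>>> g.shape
(13, 37)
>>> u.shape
(13, 37)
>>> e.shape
(37, 37)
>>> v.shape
(19, 11)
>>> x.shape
(37, 17)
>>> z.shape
(37, 13, 11, 37)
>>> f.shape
(37, 13)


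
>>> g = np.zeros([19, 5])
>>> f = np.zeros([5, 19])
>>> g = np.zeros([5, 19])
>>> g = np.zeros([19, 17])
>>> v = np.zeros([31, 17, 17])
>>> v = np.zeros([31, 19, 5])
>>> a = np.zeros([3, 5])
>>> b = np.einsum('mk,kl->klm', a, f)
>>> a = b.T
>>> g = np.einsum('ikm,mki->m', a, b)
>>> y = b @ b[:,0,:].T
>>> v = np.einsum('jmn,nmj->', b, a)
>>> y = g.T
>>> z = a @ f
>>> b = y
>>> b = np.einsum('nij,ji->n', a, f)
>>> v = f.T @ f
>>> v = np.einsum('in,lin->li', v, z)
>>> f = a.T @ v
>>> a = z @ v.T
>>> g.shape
(5,)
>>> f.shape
(5, 19, 19)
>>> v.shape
(3, 19)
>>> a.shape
(3, 19, 3)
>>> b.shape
(3,)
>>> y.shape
(5,)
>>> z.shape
(3, 19, 19)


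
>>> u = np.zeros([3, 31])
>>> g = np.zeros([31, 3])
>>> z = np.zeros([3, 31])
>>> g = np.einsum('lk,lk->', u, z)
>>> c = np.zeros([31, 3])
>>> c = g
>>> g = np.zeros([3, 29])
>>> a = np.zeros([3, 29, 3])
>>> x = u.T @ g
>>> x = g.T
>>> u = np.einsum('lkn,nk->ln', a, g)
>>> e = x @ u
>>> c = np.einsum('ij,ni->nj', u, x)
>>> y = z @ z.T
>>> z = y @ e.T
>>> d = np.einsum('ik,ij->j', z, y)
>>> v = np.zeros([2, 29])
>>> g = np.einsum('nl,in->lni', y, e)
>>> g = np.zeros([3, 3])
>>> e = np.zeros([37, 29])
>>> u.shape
(3, 3)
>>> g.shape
(3, 3)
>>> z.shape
(3, 29)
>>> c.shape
(29, 3)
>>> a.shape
(3, 29, 3)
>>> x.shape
(29, 3)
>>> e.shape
(37, 29)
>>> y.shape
(3, 3)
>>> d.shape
(3,)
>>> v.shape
(2, 29)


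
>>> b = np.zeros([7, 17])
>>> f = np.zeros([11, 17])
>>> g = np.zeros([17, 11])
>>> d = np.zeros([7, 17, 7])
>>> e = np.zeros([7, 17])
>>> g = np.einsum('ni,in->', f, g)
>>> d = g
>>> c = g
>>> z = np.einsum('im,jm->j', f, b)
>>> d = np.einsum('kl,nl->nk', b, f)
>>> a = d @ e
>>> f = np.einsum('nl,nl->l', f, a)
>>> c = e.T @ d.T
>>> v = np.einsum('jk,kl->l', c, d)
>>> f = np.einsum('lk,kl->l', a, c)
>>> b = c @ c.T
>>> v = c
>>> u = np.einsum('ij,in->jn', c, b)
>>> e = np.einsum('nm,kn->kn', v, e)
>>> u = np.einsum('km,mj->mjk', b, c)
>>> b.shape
(17, 17)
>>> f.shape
(11,)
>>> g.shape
()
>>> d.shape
(11, 7)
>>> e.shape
(7, 17)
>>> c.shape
(17, 11)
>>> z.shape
(7,)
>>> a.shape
(11, 17)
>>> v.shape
(17, 11)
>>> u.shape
(17, 11, 17)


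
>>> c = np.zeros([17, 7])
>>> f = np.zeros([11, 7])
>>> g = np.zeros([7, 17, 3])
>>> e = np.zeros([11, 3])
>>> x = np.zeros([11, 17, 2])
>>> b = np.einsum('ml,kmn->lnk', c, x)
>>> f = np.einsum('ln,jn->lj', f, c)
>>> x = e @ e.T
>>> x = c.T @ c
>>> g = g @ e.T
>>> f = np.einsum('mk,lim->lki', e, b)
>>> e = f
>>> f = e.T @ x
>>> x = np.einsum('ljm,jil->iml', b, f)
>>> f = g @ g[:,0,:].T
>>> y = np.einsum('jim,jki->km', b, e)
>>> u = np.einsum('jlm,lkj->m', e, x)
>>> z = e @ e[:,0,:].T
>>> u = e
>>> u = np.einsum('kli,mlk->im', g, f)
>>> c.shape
(17, 7)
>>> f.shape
(7, 17, 7)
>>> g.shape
(7, 17, 11)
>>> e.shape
(7, 3, 2)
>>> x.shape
(3, 11, 7)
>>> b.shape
(7, 2, 11)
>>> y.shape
(3, 11)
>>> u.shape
(11, 7)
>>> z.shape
(7, 3, 7)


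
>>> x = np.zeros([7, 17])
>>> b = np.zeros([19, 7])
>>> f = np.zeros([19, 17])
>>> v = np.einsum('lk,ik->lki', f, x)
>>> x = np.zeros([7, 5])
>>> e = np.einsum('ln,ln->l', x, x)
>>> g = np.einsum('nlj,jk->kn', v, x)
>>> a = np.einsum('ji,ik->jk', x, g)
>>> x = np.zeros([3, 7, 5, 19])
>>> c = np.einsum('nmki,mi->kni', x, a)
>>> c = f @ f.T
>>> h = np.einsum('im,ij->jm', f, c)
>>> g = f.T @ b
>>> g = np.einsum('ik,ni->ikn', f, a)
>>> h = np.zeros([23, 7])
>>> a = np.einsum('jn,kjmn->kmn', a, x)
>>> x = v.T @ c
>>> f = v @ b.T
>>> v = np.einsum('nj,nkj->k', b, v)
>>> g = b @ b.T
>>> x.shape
(7, 17, 19)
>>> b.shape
(19, 7)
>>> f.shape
(19, 17, 19)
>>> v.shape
(17,)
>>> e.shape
(7,)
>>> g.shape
(19, 19)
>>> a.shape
(3, 5, 19)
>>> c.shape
(19, 19)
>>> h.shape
(23, 7)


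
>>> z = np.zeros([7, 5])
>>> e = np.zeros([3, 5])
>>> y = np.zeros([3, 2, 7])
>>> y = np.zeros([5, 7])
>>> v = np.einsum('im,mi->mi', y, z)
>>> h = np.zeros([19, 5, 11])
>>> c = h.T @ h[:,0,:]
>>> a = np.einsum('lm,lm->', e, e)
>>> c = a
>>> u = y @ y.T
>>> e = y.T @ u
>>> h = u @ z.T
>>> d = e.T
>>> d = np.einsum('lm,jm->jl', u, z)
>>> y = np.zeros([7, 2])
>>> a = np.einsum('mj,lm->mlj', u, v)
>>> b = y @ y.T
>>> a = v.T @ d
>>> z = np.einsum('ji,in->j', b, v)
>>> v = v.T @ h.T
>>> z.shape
(7,)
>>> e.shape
(7, 5)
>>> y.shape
(7, 2)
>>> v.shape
(5, 5)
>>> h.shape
(5, 7)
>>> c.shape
()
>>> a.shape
(5, 5)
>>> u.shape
(5, 5)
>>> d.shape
(7, 5)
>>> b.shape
(7, 7)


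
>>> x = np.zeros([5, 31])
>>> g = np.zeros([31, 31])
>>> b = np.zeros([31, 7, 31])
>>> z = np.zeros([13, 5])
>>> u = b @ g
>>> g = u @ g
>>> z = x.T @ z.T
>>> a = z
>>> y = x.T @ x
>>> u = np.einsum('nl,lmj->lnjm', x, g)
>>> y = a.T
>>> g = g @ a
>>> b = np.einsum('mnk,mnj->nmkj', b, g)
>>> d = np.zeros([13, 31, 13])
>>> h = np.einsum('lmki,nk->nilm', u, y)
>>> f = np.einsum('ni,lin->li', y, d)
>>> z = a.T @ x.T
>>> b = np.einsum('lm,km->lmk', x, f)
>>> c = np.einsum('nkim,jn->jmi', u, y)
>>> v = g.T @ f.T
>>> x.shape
(5, 31)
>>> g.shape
(31, 7, 13)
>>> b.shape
(5, 31, 13)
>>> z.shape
(13, 5)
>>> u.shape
(31, 5, 31, 7)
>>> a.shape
(31, 13)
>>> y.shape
(13, 31)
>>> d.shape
(13, 31, 13)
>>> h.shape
(13, 7, 31, 5)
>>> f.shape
(13, 31)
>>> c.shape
(13, 7, 31)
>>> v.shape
(13, 7, 13)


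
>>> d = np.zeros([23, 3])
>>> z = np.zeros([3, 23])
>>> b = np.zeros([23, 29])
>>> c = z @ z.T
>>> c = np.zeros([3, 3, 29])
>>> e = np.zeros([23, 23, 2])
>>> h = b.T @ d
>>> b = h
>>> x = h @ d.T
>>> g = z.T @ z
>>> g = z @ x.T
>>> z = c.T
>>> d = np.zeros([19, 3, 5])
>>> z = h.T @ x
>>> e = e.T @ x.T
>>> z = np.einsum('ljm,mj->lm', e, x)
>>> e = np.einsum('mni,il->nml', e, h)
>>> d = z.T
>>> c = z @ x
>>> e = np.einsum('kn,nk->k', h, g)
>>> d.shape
(29, 2)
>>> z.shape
(2, 29)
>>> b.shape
(29, 3)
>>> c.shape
(2, 23)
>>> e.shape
(29,)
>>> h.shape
(29, 3)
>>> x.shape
(29, 23)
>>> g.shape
(3, 29)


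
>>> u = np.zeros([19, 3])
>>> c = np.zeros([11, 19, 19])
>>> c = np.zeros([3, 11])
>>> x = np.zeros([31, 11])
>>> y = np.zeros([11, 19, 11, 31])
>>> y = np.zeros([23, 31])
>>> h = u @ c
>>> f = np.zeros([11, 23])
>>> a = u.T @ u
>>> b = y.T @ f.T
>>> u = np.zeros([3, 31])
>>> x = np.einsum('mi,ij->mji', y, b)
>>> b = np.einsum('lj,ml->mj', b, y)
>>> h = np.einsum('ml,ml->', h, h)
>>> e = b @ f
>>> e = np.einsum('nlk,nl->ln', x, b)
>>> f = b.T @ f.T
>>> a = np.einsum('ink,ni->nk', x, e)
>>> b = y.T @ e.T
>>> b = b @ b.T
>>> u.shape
(3, 31)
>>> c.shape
(3, 11)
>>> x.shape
(23, 11, 31)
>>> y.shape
(23, 31)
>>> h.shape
()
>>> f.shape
(11, 11)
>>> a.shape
(11, 31)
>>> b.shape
(31, 31)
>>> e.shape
(11, 23)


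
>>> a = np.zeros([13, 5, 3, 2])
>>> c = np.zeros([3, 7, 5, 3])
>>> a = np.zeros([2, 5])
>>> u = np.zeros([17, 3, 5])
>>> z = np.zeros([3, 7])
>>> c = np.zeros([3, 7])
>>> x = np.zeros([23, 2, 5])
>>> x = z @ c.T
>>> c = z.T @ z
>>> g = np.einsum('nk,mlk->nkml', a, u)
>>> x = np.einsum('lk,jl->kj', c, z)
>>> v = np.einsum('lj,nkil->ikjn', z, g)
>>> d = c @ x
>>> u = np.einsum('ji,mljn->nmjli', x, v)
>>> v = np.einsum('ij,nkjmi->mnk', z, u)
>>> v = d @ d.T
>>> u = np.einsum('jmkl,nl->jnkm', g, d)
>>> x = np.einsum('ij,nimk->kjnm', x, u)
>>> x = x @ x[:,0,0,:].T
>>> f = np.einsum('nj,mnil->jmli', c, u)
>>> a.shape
(2, 5)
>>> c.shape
(7, 7)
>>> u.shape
(2, 7, 17, 5)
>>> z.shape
(3, 7)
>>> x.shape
(5, 3, 2, 5)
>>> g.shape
(2, 5, 17, 3)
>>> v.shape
(7, 7)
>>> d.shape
(7, 3)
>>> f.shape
(7, 2, 5, 17)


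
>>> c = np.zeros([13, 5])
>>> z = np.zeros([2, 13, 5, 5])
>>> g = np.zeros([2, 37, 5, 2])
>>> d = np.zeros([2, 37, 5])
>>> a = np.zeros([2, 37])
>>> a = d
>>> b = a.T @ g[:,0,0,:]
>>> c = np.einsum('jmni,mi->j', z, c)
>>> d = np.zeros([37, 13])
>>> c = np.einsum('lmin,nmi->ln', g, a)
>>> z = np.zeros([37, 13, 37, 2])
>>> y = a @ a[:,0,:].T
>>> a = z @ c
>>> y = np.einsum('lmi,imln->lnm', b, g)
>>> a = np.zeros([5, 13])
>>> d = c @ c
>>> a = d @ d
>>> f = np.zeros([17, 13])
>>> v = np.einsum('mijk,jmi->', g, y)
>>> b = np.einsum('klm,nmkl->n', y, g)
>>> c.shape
(2, 2)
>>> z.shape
(37, 13, 37, 2)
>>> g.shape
(2, 37, 5, 2)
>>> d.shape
(2, 2)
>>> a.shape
(2, 2)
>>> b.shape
(2,)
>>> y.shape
(5, 2, 37)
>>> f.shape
(17, 13)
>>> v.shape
()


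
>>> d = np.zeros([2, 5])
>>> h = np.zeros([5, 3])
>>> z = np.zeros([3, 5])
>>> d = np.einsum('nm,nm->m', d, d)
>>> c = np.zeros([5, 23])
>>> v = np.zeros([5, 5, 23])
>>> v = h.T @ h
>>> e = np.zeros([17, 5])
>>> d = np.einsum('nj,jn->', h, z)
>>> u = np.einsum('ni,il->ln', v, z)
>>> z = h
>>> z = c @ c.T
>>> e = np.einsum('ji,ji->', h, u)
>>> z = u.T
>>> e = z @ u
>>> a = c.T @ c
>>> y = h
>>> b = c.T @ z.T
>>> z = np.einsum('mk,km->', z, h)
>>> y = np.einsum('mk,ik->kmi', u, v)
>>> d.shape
()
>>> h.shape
(5, 3)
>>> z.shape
()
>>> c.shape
(5, 23)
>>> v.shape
(3, 3)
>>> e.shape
(3, 3)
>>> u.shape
(5, 3)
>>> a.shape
(23, 23)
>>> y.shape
(3, 5, 3)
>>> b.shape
(23, 3)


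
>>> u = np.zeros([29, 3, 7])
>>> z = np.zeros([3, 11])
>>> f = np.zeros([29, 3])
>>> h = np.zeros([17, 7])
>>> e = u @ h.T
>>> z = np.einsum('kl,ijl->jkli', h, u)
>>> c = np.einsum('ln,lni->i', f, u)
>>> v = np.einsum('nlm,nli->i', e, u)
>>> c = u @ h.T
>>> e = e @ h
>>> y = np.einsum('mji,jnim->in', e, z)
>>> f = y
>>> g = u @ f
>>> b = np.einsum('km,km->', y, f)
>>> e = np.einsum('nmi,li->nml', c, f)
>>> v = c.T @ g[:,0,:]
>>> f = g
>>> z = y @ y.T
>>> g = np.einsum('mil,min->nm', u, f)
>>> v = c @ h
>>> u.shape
(29, 3, 7)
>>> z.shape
(7, 7)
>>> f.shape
(29, 3, 17)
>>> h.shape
(17, 7)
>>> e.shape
(29, 3, 7)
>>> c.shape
(29, 3, 17)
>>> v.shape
(29, 3, 7)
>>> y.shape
(7, 17)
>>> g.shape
(17, 29)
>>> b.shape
()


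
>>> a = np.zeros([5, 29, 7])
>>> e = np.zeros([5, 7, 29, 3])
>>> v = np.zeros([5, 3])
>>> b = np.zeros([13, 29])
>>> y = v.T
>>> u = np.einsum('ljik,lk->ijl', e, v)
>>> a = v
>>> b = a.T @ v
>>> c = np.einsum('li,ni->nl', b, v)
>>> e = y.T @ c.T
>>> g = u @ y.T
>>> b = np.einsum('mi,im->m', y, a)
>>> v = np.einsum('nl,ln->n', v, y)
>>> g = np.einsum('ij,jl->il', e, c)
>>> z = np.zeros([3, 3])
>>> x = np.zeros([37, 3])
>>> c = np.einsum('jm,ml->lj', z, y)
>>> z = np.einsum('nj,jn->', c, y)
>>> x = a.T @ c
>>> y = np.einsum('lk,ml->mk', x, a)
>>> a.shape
(5, 3)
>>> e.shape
(5, 5)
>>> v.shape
(5,)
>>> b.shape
(3,)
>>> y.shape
(5, 3)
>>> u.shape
(29, 7, 5)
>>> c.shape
(5, 3)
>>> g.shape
(5, 3)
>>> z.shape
()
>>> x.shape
(3, 3)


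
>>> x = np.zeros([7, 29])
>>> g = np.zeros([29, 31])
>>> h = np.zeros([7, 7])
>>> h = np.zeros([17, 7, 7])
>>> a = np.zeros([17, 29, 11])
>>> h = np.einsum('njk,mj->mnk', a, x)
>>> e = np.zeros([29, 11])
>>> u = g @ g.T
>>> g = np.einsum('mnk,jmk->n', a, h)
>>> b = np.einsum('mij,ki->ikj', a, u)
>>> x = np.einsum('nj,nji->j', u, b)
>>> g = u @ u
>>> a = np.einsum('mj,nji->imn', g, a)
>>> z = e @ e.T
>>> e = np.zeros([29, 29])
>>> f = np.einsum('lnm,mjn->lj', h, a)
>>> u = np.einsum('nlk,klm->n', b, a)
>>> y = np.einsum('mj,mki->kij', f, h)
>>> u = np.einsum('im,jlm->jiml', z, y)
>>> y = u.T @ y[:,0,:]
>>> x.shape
(29,)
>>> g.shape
(29, 29)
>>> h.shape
(7, 17, 11)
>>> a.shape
(11, 29, 17)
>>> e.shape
(29, 29)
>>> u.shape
(17, 29, 29, 11)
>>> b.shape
(29, 29, 11)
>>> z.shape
(29, 29)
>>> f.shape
(7, 29)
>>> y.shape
(11, 29, 29, 29)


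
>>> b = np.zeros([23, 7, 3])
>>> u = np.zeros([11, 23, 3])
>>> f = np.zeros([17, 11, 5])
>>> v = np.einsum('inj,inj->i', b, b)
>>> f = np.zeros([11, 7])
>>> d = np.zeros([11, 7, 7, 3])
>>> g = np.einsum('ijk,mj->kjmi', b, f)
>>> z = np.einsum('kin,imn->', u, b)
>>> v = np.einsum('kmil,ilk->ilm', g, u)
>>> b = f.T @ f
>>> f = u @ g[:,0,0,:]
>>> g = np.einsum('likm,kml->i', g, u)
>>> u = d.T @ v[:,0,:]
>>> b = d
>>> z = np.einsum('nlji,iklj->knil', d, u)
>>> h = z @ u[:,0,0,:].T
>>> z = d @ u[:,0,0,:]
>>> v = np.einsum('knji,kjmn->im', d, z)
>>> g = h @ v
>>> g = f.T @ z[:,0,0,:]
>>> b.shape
(11, 7, 7, 3)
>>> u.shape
(3, 7, 7, 7)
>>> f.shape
(11, 23, 23)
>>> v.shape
(3, 7)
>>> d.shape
(11, 7, 7, 3)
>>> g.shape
(23, 23, 7)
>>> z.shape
(11, 7, 7, 7)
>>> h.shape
(7, 11, 3, 3)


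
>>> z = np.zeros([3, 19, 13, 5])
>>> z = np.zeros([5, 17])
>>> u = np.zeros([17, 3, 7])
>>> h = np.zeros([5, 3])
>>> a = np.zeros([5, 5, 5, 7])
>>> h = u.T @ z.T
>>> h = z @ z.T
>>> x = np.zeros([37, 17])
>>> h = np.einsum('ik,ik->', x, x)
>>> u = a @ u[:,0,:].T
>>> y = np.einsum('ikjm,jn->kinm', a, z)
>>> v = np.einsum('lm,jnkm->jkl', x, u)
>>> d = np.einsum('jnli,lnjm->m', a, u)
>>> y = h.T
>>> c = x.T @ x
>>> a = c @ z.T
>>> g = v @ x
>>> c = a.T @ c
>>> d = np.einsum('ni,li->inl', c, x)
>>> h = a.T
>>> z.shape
(5, 17)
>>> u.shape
(5, 5, 5, 17)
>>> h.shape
(5, 17)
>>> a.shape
(17, 5)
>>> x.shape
(37, 17)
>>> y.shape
()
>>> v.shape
(5, 5, 37)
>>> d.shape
(17, 5, 37)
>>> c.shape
(5, 17)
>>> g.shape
(5, 5, 17)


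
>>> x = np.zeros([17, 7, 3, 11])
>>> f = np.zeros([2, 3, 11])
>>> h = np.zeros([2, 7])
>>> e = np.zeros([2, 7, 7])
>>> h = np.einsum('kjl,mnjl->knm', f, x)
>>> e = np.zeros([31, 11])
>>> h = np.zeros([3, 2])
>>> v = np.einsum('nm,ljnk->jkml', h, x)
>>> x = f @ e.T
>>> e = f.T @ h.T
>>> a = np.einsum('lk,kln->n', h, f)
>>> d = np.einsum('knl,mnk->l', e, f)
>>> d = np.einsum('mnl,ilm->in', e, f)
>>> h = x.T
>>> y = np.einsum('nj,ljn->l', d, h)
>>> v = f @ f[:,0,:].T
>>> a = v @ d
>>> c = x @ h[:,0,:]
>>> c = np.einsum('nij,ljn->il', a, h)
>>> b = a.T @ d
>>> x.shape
(2, 3, 31)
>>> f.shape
(2, 3, 11)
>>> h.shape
(31, 3, 2)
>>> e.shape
(11, 3, 3)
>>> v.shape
(2, 3, 2)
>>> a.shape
(2, 3, 3)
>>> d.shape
(2, 3)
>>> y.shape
(31,)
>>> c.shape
(3, 31)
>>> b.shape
(3, 3, 3)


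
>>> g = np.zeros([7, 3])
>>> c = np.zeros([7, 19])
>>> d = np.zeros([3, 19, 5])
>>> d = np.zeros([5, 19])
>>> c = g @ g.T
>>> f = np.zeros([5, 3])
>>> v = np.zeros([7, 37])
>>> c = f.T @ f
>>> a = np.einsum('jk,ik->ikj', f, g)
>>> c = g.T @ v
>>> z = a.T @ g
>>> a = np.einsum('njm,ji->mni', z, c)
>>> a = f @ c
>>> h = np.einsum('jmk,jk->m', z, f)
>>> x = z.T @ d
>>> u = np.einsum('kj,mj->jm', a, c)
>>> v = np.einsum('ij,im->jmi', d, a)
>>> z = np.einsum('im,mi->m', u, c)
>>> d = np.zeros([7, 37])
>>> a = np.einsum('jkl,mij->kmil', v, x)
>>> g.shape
(7, 3)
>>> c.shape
(3, 37)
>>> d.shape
(7, 37)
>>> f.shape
(5, 3)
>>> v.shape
(19, 37, 5)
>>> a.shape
(37, 3, 3, 5)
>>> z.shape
(3,)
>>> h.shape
(3,)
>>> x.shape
(3, 3, 19)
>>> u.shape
(37, 3)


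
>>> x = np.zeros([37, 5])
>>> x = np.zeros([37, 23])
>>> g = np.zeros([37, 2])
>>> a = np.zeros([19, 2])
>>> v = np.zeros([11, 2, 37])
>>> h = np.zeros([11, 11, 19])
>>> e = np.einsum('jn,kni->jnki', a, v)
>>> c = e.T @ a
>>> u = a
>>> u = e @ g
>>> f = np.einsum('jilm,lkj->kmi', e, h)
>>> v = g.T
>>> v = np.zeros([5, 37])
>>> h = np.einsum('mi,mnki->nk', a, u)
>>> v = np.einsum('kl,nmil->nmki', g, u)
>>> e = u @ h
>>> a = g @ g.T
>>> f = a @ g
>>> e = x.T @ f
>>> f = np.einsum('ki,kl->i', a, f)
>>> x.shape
(37, 23)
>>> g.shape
(37, 2)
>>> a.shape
(37, 37)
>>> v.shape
(19, 2, 37, 11)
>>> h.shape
(2, 11)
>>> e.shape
(23, 2)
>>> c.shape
(37, 11, 2, 2)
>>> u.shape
(19, 2, 11, 2)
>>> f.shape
(37,)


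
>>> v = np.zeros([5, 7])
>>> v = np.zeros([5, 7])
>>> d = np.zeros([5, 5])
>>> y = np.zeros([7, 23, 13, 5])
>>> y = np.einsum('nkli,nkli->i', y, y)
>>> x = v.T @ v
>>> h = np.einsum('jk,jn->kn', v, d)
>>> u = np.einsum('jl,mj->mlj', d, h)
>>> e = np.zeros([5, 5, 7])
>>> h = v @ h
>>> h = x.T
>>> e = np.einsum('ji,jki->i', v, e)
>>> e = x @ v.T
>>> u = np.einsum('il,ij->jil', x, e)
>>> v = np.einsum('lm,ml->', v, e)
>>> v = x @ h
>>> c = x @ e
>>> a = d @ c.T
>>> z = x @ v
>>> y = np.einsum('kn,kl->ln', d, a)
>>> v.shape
(7, 7)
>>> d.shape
(5, 5)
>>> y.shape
(7, 5)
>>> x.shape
(7, 7)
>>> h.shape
(7, 7)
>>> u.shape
(5, 7, 7)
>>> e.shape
(7, 5)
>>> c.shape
(7, 5)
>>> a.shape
(5, 7)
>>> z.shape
(7, 7)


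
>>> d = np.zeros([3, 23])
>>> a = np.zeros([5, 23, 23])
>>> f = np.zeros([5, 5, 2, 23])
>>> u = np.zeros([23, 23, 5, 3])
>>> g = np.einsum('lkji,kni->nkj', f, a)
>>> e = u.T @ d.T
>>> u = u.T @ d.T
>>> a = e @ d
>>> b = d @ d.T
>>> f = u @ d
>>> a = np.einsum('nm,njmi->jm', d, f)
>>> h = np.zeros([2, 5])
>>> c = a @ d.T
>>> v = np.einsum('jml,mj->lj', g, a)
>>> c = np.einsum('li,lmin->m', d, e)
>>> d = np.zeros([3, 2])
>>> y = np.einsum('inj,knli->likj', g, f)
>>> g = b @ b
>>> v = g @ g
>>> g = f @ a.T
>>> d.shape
(3, 2)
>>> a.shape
(5, 23)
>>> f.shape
(3, 5, 23, 23)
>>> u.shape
(3, 5, 23, 3)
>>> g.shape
(3, 5, 23, 5)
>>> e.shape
(3, 5, 23, 3)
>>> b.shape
(3, 3)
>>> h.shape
(2, 5)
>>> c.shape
(5,)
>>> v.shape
(3, 3)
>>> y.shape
(23, 23, 3, 2)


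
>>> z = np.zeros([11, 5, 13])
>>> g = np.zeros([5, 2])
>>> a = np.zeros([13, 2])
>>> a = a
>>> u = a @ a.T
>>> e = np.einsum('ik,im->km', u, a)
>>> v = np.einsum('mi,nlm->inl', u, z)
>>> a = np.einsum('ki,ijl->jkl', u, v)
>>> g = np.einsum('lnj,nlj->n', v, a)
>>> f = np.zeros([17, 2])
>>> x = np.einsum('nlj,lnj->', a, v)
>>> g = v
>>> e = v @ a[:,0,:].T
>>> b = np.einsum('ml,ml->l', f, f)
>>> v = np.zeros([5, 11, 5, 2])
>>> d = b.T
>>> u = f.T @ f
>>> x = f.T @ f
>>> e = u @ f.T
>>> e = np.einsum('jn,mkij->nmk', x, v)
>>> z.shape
(11, 5, 13)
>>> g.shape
(13, 11, 5)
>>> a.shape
(11, 13, 5)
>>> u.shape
(2, 2)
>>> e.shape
(2, 5, 11)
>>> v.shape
(5, 11, 5, 2)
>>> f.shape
(17, 2)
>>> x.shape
(2, 2)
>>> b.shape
(2,)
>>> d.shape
(2,)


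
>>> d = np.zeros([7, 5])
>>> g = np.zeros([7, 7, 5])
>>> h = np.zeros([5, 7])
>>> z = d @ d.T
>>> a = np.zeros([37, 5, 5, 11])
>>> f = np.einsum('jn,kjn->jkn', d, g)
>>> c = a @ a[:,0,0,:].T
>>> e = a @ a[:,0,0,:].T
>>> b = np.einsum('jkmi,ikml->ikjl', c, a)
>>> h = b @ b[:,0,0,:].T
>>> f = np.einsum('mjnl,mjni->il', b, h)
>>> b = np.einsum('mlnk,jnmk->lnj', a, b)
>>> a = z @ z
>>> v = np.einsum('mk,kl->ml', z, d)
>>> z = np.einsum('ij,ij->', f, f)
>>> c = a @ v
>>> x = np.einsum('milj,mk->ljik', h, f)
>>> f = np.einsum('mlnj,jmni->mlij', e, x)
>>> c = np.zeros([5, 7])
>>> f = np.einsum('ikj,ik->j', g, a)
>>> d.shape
(7, 5)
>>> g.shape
(7, 7, 5)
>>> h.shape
(37, 5, 37, 37)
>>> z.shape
()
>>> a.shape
(7, 7)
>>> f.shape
(5,)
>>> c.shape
(5, 7)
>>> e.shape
(37, 5, 5, 37)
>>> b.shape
(5, 5, 37)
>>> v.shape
(7, 5)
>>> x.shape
(37, 37, 5, 11)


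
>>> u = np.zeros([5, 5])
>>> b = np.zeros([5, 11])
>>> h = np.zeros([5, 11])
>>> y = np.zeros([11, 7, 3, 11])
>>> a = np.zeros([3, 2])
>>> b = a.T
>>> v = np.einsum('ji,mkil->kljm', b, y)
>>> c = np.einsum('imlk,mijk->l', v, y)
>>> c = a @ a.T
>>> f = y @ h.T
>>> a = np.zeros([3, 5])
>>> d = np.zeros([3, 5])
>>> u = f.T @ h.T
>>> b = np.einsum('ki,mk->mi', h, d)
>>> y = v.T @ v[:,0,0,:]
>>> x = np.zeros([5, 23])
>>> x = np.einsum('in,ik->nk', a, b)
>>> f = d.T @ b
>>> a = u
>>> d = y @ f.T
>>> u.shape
(5, 3, 7, 5)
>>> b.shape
(3, 11)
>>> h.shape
(5, 11)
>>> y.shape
(11, 2, 11, 11)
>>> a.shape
(5, 3, 7, 5)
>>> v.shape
(7, 11, 2, 11)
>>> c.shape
(3, 3)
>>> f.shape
(5, 11)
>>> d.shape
(11, 2, 11, 5)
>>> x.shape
(5, 11)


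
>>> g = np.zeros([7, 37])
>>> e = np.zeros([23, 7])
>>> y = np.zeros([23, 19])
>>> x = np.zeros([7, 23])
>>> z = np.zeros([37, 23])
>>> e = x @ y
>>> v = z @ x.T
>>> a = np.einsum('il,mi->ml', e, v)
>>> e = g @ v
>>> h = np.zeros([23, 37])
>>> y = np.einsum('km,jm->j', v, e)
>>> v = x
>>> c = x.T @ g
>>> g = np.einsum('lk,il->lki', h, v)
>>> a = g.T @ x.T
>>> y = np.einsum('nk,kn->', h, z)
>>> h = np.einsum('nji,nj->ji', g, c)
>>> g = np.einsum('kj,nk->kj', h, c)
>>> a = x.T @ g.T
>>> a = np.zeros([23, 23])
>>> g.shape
(37, 7)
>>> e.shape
(7, 7)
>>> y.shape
()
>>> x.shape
(7, 23)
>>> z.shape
(37, 23)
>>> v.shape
(7, 23)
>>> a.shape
(23, 23)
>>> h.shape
(37, 7)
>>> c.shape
(23, 37)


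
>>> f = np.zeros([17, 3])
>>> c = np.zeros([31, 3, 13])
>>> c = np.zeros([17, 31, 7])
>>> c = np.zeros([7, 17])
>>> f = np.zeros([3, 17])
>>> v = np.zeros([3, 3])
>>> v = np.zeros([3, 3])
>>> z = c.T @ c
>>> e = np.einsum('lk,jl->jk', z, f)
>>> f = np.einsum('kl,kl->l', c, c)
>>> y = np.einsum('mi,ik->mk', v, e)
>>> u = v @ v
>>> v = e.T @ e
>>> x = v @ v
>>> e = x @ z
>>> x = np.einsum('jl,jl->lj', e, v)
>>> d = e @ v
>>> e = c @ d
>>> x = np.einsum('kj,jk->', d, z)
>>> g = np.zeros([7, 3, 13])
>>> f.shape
(17,)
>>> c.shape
(7, 17)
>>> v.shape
(17, 17)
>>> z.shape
(17, 17)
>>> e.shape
(7, 17)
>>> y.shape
(3, 17)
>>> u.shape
(3, 3)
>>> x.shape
()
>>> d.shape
(17, 17)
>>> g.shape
(7, 3, 13)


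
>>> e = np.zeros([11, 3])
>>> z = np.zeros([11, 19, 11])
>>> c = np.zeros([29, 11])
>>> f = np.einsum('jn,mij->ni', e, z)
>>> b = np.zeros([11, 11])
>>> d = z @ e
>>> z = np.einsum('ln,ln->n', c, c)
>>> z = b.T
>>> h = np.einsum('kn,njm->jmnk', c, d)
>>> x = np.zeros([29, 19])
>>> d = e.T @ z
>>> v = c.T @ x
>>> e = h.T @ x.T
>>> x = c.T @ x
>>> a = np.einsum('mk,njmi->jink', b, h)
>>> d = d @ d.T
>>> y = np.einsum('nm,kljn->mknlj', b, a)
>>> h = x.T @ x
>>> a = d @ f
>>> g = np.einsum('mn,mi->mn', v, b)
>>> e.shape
(29, 11, 3, 29)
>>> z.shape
(11, 11)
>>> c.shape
(29, 11)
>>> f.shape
(3, 19)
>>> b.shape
(11, 11)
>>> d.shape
(3, 3)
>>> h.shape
(19, 19)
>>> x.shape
(11, 19)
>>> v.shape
(11, 19)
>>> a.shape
(3, 19)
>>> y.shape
(11, 3, 11, 29, 19)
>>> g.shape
(11, 19)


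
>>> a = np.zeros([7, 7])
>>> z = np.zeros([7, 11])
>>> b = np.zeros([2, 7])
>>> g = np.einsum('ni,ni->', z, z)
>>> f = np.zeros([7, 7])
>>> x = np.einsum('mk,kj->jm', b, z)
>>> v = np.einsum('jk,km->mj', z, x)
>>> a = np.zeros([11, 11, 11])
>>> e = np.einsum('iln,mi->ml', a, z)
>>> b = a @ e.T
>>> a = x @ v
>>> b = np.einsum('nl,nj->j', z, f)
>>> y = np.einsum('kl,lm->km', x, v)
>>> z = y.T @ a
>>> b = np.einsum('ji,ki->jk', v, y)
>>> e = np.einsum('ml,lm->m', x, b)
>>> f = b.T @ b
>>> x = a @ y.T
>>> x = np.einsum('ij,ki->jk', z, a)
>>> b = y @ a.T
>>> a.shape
(11, 7)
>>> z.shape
(7, 7)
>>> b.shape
(11, 11)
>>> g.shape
()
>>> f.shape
(11, 11)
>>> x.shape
(7, 11)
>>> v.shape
(2, 7)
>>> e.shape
(11,)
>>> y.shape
(11, 7)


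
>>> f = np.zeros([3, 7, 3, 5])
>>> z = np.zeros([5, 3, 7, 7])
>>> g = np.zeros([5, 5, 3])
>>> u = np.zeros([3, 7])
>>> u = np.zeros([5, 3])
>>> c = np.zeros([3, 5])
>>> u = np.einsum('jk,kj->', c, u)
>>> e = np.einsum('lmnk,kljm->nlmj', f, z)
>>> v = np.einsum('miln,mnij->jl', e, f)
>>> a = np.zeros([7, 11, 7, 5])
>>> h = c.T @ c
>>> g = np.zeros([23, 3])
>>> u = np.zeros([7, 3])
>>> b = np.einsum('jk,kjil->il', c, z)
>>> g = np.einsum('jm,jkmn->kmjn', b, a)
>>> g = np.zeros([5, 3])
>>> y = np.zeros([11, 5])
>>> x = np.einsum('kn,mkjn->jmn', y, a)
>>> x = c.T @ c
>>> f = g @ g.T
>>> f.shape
(5, 5)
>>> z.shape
(5, 3, 7, 7)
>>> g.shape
(5, 3)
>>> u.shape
(7, 3)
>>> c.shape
(3, 5)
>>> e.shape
(3, 3, 7, 7)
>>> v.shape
(5, 7)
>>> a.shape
(7, 11, 7, 5)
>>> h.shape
(5, 5)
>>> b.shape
(7, 7)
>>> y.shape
(11, 5)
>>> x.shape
(5, 5)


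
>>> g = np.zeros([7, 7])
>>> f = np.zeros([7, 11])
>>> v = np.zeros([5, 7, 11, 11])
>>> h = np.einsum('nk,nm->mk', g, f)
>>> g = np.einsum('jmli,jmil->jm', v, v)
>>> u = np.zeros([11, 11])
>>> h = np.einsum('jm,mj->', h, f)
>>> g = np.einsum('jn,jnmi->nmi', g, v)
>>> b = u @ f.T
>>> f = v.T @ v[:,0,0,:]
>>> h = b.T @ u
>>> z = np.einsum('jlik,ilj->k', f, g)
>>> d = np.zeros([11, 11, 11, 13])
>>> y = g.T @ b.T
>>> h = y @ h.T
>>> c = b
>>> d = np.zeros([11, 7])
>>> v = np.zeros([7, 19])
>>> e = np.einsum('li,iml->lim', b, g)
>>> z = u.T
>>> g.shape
(7, 11, 11)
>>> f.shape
(11, 11, 7, 11)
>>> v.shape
(7, 19)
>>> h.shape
(11, 11, 7)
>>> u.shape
(11, 11)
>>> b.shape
(11, 7)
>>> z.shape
(11, 11)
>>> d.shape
(11, 7)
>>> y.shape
(11, 11, 11)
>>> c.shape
(11, 7)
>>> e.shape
(11, 7, 11)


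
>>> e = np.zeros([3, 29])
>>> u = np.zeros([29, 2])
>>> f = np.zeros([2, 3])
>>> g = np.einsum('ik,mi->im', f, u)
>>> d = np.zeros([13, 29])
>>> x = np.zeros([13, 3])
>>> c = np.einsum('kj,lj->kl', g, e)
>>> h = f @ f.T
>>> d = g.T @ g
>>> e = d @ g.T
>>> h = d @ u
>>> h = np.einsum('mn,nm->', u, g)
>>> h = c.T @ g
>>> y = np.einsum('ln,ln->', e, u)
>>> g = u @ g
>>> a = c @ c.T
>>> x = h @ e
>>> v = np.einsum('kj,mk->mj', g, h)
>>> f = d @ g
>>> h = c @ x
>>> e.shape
(29, 2)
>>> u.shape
(29, 2)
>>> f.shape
(29, 29)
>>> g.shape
(29, 29)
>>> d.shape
(29, 29)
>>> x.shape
(3, 2)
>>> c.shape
(2, 3)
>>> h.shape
(2, 2)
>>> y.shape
()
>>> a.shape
(2, 2)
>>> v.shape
(3, 29)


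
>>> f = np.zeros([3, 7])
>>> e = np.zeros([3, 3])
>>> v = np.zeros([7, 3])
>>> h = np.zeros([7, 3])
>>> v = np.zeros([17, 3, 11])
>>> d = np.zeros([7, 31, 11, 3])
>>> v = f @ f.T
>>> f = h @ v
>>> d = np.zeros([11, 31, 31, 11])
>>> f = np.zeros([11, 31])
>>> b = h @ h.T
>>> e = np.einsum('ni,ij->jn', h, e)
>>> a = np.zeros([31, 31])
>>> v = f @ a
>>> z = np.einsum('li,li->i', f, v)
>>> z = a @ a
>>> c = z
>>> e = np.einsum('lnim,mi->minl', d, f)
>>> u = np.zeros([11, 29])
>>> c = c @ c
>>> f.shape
(11, 31)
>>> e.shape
(11, 31, 31, 11)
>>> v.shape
(11, 31)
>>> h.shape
(7, 3)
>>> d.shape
(11, 31, 31, 11)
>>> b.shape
(7, 7)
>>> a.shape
(31, 31)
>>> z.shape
(31, 31)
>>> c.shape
(31, 31)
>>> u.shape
(11, 29)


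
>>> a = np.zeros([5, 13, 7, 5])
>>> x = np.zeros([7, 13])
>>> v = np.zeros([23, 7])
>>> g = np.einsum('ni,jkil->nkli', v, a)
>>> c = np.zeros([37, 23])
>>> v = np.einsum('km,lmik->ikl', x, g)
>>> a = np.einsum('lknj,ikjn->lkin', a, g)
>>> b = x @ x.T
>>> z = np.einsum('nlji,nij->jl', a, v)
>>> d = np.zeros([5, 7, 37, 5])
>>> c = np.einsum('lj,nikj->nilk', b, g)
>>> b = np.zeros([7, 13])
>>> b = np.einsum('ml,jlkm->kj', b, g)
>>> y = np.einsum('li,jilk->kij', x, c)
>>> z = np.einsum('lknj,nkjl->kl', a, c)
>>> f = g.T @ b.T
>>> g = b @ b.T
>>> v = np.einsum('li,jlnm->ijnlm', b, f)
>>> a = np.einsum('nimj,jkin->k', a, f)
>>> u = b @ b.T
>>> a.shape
(5,)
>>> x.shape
(7, 13)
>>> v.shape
(23, 7, 13, 5, 5)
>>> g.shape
(5, 5)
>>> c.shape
(23, 13, 7, 5)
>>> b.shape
(5, 23)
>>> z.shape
(13, 5)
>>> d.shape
(5, 7, 37, 5)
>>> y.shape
(5, 13, 23)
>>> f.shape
(7, 5, 13, 5)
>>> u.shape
(5, 5)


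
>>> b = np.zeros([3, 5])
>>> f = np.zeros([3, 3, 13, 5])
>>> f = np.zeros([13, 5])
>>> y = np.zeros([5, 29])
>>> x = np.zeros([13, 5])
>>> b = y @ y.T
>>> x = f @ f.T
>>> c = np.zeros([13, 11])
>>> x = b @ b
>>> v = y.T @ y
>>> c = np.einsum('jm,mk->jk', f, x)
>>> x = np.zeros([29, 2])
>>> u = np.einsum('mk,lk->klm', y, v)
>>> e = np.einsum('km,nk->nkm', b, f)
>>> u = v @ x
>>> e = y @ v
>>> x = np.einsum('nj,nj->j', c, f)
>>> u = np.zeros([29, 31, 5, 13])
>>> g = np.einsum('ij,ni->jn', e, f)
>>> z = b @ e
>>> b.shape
(5, 5)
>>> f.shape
(13, 5)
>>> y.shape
(5, 29)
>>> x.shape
(5,)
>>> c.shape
(13, 5)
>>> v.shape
(29, 29)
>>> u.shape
(29, 31, 5, 13)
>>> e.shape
(5, 29)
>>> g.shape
(29, 13)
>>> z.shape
(5, 29)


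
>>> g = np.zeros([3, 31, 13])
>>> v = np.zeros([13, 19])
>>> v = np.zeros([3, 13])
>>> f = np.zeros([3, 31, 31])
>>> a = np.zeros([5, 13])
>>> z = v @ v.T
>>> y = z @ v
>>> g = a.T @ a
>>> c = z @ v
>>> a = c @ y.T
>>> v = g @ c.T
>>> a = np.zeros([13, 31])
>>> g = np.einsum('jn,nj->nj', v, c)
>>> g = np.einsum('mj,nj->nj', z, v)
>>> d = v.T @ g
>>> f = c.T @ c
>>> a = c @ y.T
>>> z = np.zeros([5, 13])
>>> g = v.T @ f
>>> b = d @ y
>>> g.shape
(3, 13)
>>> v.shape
(13, 3)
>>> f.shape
(13, 13)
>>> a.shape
(3, 3)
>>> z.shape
(5, 13)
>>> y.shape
(3, 13)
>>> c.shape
(3, 13)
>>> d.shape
(3, 3)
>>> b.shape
(3, 13)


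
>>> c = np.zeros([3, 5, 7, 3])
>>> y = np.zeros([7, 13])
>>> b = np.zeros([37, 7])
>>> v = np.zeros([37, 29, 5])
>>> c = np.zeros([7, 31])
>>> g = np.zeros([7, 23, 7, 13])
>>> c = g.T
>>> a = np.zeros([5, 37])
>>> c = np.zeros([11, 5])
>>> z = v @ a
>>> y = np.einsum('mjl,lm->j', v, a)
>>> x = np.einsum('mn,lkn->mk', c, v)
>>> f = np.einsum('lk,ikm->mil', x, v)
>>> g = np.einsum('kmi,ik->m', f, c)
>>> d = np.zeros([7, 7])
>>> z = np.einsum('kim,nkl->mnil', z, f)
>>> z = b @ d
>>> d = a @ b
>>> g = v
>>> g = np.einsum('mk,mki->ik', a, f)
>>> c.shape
(11, 5)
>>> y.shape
(29,)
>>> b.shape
(37, 7)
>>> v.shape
(37, 29, 5)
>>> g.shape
(11, 37)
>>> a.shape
(5, 37)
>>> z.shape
(37, 7)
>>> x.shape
(11, 29)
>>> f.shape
(5, 37, 11)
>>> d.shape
(5, 7)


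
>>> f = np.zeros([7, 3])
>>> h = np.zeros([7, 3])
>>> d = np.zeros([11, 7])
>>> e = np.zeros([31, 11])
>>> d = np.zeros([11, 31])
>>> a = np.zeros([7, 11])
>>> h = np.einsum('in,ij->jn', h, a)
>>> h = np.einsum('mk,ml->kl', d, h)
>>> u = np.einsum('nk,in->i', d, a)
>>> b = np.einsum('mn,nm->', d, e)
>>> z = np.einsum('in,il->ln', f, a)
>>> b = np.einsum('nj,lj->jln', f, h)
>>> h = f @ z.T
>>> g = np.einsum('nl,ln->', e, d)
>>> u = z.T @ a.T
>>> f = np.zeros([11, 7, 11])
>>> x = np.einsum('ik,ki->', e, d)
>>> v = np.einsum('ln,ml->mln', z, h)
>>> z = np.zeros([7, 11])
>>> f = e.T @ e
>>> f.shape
(11, 11)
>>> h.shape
(7, 11)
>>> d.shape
(11, 31)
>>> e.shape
(31, 11)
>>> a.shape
(7, 11)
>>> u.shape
(3, 7)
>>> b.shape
(3, 31, 7)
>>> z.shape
(7, 11)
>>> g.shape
()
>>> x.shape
()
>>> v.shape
(7, 11, 3)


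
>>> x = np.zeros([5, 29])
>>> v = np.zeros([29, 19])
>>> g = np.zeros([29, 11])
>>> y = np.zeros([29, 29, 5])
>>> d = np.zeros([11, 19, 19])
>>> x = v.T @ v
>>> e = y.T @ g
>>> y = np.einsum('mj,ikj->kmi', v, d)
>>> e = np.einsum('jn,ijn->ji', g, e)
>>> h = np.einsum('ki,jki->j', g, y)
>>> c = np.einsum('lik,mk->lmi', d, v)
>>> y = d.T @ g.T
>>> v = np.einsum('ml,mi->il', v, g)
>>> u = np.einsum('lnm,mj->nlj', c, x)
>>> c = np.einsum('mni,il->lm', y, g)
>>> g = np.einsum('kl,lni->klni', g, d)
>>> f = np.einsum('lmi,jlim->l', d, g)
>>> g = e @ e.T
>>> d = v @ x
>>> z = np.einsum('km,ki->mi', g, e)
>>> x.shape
(19, 19)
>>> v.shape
(11, 19)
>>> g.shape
(29, 29)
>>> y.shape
(19, 19, 29)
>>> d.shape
(11, 19)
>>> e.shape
(29, 5)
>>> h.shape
(19,)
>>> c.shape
(11, 19)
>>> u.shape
(29, 11, 19)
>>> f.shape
(11,)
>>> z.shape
(29, 5)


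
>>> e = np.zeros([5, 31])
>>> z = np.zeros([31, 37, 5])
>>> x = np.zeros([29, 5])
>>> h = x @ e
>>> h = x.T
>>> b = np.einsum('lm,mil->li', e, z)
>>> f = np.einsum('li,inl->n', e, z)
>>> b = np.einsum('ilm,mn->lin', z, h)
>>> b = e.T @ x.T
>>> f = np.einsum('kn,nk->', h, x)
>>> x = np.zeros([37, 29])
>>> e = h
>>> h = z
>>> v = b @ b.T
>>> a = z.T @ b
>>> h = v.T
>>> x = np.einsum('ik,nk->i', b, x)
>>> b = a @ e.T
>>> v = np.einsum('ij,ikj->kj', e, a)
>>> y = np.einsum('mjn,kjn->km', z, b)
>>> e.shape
(5, 29)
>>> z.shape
(31, 37, 5)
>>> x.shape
(31,)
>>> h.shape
(31, 31)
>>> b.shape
(5, 37, 5)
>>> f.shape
()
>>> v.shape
(37, 29)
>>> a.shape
(5, 37, 29)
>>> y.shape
(5, 31)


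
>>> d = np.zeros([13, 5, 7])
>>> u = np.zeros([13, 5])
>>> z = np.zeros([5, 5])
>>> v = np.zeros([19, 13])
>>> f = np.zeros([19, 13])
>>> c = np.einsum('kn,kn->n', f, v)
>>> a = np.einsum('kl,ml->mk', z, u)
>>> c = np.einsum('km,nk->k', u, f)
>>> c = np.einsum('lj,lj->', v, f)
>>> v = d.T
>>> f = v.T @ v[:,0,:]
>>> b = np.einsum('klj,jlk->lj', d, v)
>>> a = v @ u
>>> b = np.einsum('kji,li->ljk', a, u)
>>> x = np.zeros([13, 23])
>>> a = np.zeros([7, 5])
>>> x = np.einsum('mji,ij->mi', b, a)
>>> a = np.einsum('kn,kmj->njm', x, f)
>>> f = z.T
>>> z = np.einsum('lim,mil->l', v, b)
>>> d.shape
(13, 5, 7)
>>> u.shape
(13, 5)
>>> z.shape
(7,)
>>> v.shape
(7, 5, 13)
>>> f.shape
(5, 5)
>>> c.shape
()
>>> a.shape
(7, 13, 5)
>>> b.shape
(13, 5, 7)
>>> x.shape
(13, 7)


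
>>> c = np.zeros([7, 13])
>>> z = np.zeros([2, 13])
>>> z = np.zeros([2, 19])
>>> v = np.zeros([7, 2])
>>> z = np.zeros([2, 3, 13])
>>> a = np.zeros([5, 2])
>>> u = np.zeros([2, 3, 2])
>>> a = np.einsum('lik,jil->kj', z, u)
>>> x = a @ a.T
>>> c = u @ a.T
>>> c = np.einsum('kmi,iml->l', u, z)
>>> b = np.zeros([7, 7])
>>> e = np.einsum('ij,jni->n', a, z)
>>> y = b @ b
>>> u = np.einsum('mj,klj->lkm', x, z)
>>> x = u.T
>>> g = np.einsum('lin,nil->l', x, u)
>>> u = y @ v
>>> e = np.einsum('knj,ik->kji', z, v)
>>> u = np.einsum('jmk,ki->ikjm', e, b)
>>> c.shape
(13,)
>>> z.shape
(2, 3, 13)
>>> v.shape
(7, 2)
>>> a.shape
(13, 2)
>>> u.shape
(7, 7, 2, 13)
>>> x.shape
(13, 2, 3)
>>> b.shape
(7, 7)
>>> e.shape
(2, 13, 7)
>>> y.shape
(7, 7)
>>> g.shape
(13,)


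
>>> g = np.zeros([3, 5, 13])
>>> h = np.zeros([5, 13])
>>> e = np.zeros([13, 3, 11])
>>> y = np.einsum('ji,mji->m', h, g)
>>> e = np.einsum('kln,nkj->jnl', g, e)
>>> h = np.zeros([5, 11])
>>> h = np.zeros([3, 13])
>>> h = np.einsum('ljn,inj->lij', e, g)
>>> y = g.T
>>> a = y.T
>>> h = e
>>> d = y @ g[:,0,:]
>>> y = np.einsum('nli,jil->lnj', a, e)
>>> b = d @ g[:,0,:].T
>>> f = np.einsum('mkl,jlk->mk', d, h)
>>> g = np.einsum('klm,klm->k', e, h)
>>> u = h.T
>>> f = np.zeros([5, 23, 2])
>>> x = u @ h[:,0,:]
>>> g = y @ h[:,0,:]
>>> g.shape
(5, 3, 5)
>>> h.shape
(11, 13, 5)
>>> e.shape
(11, 13, 5)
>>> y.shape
(5, 3, 11)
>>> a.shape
(3, 5, 13)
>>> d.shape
(13, 5, 13)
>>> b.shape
(13, 5, 3)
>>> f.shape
(5, 23, 2)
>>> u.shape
(5, 13, 11)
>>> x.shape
(5, 13, 5)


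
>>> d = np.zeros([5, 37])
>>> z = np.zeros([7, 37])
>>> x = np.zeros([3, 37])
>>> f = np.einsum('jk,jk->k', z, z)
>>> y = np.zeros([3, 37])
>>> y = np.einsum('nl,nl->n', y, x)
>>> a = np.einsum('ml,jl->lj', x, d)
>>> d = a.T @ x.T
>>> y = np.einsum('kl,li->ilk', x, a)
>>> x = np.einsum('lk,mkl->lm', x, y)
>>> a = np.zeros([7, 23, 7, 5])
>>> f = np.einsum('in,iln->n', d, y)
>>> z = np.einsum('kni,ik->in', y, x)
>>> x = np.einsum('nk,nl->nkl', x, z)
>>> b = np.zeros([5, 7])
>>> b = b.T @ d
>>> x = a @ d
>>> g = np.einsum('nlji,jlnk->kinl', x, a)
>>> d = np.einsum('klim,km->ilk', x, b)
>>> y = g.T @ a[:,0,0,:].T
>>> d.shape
(7, 23, 7)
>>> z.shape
(3, 37)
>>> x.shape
(7, 23, 7, 3)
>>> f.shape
(3,)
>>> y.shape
(23, 7, 3, 7)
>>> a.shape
(7, 23, 7, 5)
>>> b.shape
(7, 3)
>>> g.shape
(5, 3, 7, 23)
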